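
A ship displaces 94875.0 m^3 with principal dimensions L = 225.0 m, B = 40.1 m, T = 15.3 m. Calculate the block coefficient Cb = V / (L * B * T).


Formula: Cb = V / (L * B * T)
Step 1 — L * B * T = 225.0 * 40.1 * 15.3 = 138044.25 m^3
Step 2 — Cb = 94875.0 / 138044.25 ≈ 0.68728 (5 s.f.)

0.68728


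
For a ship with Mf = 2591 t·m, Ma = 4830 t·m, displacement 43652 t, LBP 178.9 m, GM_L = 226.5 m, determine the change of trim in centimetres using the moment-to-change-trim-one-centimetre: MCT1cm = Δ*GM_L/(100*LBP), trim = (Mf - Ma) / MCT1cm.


Formula: net trimming moment = Mf - Ma; MCT1cm = Δ*GM_L/(100*LBP); trim = net moment / MCT1cm
Step 1 — net trimming moment = 2591 - 4830 = -2239 t·m
Step 2 — MCT1cm = 43652 * 226.5 / (100 * 178.9) = 552.6651 t·m/cm
Step 3 — trim = -2239 / 552.6651 ≈ -4.0513 cm (5 s.f.)

-4.0513 cm


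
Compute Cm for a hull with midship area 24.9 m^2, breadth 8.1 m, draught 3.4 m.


Formula: Cm = Am / (B * T)
Step 1 — B * T = 8.1 * 3.4 = 27.54 m^2
Step 2 — Cm = 24.9 / 27.54 ≈ 0.90414 (5 s.f.)

0.90414


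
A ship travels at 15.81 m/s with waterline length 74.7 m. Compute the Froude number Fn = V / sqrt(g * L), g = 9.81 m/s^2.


Formula: Fn = V / sqrt(g * L)
Step 1 — g * L = 9.81 * 74.7 = 732.807
Step 2 — sqrt(g * L) = sqrt(732.807) = 27.070408
Step 3 — Fn = 15.81 / 27.070408 ≈ 0.58403 (5 s.f.)

0.58403


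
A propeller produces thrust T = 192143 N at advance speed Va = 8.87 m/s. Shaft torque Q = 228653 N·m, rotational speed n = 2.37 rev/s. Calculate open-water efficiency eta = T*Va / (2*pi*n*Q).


Formula: eta = T * Va / (2 * pi * n * Q)
Step 1 — numerator = T * Va = 192143 * 8.87 = 1704308.41
Step 2 — 2 * pi * n = 2 * pi * 2.37 = 14.891149
Step 3 — denominator = 14.891149 * 228653 = 3404905.89
Step 4 — eta = 1704308.41 / 3404905.89 ≈ 0.50054 (5 s.f.)

0.50054


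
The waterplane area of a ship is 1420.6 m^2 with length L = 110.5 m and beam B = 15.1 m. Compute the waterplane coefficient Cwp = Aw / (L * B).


Formula: Cwp = Aw / (L * B)
Step 1 — L * B = 110.5 * 15.1 = 1668.55 m^2
Step 2 — Cwp = 1420.6 / 1668.55 ≈ 0.85140 (5 s.f.)

0.85140


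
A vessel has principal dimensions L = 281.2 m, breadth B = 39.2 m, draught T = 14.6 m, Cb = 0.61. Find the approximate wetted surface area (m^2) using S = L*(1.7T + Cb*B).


Formula: S = 1.7*L*T + V/T with V = Cb*L*B*T, i.e. S = L * (1.7*T + Cb*B)
Step 1 — 1.7*T = 1.7 * 14.6 = 24.82 m
Step 2 — Cb*B = 0.61 * 39.2 = 23.912 m
Step 3 — 1.7*T + Cb*B = 24.82 + 23.912 = 48.732 m
Step 4 — S = 281.2 * 48.732 ≈ 13703 m^2 (5 s.f.)

13703 m^2


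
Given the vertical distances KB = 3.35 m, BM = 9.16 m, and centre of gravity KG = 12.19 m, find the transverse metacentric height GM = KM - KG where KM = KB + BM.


Formula: GM = KB + BM - KG
Step 1 — KM = KB + BM = 3.35 + 9.16 = 12.51 m
Step 2 — GM = KM - KG = 12.51 - 12.19 = 0.32 m

0.32 m


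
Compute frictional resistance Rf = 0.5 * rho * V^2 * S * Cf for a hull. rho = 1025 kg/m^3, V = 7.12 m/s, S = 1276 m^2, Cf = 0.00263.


Formula: Rf = 0.5 * rho * V^2 * S * Cf
Step 1 — V^2 = 7.12^2 = 50.6944
Step 2 — 0.5 * rho * V^2 = 0.5 * 1025 * 50.6944 = 25980.88
Step 3 — Rf = 25980.88 * 1276 * 0.00263 ≈ 87189 N (5 s.f.)

87189 N


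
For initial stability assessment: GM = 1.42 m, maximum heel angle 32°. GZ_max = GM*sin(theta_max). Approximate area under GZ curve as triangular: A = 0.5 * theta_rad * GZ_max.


Formula: GZ_max = GM * sin(theta); Area = 0.5 * theta_rad * GZ_max
Step 1 — GZ_max = 1.42 * sin(32°) = 1.42 * 0.529919 = 0.752485 m
Step 2 — theta_rad = 32 * pi/180 = 0.558505 rad
Step 3 — Area = 0.5 * 0.558505 * 0.752485 ≈ 0.21013 m·rad (5 s.f.)

0.21013 m·rad


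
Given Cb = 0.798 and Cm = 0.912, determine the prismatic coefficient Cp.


Formula: Cp = Cb / Cm
Substituting: Cp = 0.798 / 0.912
Result: Cp ≈ 0.87500 (5 s.f.)

0.87500


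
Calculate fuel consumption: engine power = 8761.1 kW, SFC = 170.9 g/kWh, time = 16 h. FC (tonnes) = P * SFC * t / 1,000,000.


Formula: FC (tonnes) = P * SFC * t / 1,000,000
Step 1 — P * SFC * t = 8761.1 * 170.9 * 16 = 23956351.84 g
Step 2 — FC (tonnes) = 23956351.84 / 1,000,000 ≈ 23.956 tonnes (5 s.f.)

23.956 tonnes


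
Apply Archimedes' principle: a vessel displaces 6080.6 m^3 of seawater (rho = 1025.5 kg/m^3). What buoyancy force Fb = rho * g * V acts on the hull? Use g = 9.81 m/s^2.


Formula: Fb = rho * g * V
Substituting: Fb = 1025.5 * 9.81 * 6080.6
Intermediate: 1025.5 * 9.81 = 10060.155
Result: Fb = 10060.155 * 6080.6 ≈ 61172000 N (5 s.f.)

61172000 N


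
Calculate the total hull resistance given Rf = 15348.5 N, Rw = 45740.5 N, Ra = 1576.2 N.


Formula: Rt = Rf + Rw + Ra
Substituting: Rt = 15348.5 + 45740.5 + 1576.2
Result: Rt = 62665.2 N

62665.2 N


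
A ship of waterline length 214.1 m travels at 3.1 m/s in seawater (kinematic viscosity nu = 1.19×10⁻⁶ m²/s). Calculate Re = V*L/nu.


Formula: Re = V * L / nu
Step 1 — V * L = 3.1 * 214.1 = 663.71 m^2/s
Step 2 — Re = 663.71 / 1.19e-6 = 5.58e+08

5.58e+08


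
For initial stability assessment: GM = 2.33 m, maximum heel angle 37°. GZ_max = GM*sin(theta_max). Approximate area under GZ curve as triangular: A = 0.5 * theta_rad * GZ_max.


Formula: GZ_max = GM * sin(theta); Area = 0.5 * theta_rad * GZ_max
Step 1 — GZ_max = 2.33 * sin(37°) = 2.33 * 0.601815 = 1.402229 m
Step 2 — theta_rad = 37 * pi/180 = 0.645772 rad
Step 3 — Area = 0.5 * 0.645772 * 1.402229 ≈ 0.45276 m·rad (5 s.f.)

0.45276 m·rad


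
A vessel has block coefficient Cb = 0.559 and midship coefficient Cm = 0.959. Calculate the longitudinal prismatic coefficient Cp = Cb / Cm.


Formula: Cp = Cb / Cm
Substituting: Cp = 0.559 / 0.959
Result: Cp ≈ 0.58290 (5 s.f.)

0.58290


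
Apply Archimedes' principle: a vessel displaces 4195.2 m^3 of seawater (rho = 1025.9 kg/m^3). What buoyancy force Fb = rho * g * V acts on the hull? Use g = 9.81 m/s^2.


Formula: Fb = rho * g * V
Substituting: Fb = 1025.9 * 9.81 * 4195.2
Intermediate: 1025.9 * 9.81 = 10064.079
Result: Fb = 10064.079 * 4195.2 ≈ 42221000 N (5 s.f.)

42221000 N


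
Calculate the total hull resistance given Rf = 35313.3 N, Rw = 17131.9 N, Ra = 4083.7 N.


Formula: Rt = Rf + Rw + Ra
Substituting: Rt = 35313.3 + 17131.9 + 4083.7
Result: Rt = 56528.9 N

56528.9 N


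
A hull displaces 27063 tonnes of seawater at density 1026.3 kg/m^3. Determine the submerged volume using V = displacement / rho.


Formula: V = mass / rho
Step 1 — convert tonnes to kg: 27063 t * 1000 = 27063000 kg
Step 2 — V = 27063000 / 1026.3 ≈ 26369 m^3 (5 s.f.)

26369 m^3


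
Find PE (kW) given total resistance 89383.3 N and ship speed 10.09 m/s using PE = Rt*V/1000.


Formula: PE = Rt * V / 1000 (kW)
Step 1 — PE (W) = 89383.3 * 10.09 = 901877.497 W
Step 2 — PE (kW) = 901877.497 / 1000 ≈ 901.88 kW (5 s.f.)

901.88 kW


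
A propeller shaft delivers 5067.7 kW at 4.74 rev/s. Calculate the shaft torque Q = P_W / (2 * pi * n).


Formula: Q = P_W / (2 * pi * n)
Step 1 — P_W = 5067.7 kW * 1000 = 5067700.0 W
Step 2 — 2 * pi * n = 2 * pi * 4.74 = 29.782298
Step 3 — Q = 5067700.0 / 29.782298 ≈ 170160 N·m (5 s.f.)

170160 N·m


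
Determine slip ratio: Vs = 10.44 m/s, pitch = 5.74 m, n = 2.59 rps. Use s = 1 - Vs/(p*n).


Formula: s = 1 - Vs / (p * n)
Step 1 — p * n = 5.74 * 2.59 = 14.8666
Step 2 — Vs / (p*n) = 10.44 / 14.8666 = 0.702245 (6 d.p.)
Step 3 — s = 1 - 0.702245 = 0.297755

0.297755


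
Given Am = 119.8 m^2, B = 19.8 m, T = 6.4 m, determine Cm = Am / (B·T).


Formula: Cm = Am / (B * T)
Step 1 — B * T = 19.8 * 6.4 = 126.72 m^2
Step 2 — Cm = 119.8 / 126.72 ≈ 0.94539 (5 s.f.)

0.94539


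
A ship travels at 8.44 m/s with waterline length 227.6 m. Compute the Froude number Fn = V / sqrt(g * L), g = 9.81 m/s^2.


Formula: Fn = V / sqrt(g * L)
Step 1 — g * L = 9.81 * 227.6 = 2232.756
Step 2 — sqrt(g * L) = sqrt(2232.756) = 47.252048
Step 3 — Fn = 8.44 / 47.252048 ≈ 0.17862 (5 s.f.)

0.17862


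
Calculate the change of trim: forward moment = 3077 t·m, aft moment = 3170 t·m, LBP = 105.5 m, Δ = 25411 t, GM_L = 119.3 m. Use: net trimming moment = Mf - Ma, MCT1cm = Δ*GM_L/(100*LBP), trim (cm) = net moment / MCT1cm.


Formula: net trimming moment = Mf - Ma; MCT1cm = Δ*GM_L/(100*LBP); trim = net moment / MCT1cm
Step 1 — net trimming moment = 3077 - 3170 = -93 t·m
Step 2 — MCT1cm = 25411 * 119.3 / (100 * 105.5) = 287.349 t·m/cm
Step 3 — trim = -93 / 287.349 ≈ -0.32365 cm (5 s.f.)

-0.32365 cm


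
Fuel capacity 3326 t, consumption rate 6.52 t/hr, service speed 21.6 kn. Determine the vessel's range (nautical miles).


Formula: endurance = fuel / rate; range = endurance * speed
Step 1 — endurance = 3326 / 6.52 = 510.1227 hours
Step 2 — range = 510.1227 * 21.6 ≈ 11019 nautical miles (5 s.f.)

11019 NM


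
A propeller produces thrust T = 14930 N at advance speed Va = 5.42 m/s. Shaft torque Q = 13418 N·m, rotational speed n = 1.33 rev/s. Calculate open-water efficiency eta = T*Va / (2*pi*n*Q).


Formula: eta = T * Va / (2 * pi * n * Q)
Step 1 — numerator = T * Va = 14930 * 5.42 = 80920.6
Step 2 — 2 * pi * n = 2 * pi * 1.33 = 8.356636
Step 3 — denominator = 8.356636 * 13418 = 112129.34
Step 4 — eta = 80920.6 / 112129.34 ≈ 0.72167 (5 s.f.)

0.72167


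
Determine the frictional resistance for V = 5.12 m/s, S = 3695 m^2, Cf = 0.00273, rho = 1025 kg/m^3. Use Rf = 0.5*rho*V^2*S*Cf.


Formula: Rf = 0.5 * rho * V^2 * S * Cf
Step 1 — V^2 = 5.12^2 = 26.2144
Step 2 — 0.5 * rho * V^2 = 0.5 * 1025 * 26.2144 = 13434.88
Step 3 — Rf = 13434.88 * 3695 * 0.00273 ≈ 135520 N (5 s.f.)

135520 N


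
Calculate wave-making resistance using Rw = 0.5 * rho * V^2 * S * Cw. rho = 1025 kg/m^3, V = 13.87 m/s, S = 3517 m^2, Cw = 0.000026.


Formula: Rw = 0.5 * rho * V^2 * S * Cw
Step 1 — V^2 = 13.87^2 = 192.3769
Step 2 — 0.5 * rho * V^2 = 0.5 * 1025 * 192.3769 = 98593.16125
Step 3 — Rw = 98593.16125 * 3517 * 0.000026 ≈ 9015.6 N (5 s.f.)

9015.6 N


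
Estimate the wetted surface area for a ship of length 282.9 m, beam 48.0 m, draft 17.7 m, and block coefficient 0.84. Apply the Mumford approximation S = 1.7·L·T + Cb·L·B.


Formula: S = 1.7*L*T + V/T with V = Cb*L*B*T, i.e. S = L * (1.7*T + Cb*B)
Step 1 — 1.7*T = 1.7 * 17.7 = 30.09 m
Step 2 — Cb*B = 0.84 * 48.0 = 40.32 m
Step 3 — 1.7*T + Cb*B = 30.09 + 40.32 = 70.41 m
Step 4 — S = 282.9 * 70.41 ≈ 19919 m^2 (5 s.f.)

19919 m^2


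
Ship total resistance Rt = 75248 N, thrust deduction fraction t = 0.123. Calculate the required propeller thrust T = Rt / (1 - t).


Formula: T = Rt / (1 - t)
Step 1 — (1 - t) = 1 - 0.123 = 0.877
Step 2 — T = 75248 / 0.877 ≈ 85802 N (5 s.f.)

85802 N


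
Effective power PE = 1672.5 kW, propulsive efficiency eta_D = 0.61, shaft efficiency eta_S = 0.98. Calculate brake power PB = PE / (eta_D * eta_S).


Formula: PB = PE / (eta_D * eta_S)
Step 1 — combined efficiency = eta_D * eta_S = 0.61 * 0.98 = 0.5978
Step 2 — PB = 1672.5 / 0.5978 ≈ 2797.8 kW (5 s.f.)

2797.8 kW


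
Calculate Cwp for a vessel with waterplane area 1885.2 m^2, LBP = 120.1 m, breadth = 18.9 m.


Formula: Cwp = Aw / (L * B)
Step 1 — L * B = 120.1 * 18.9 = 2269.89 m^2
Step 2 — Cwp = 1885.2 / 2269.89 ≈ 0.83052 (5 s.f.)

0.83052


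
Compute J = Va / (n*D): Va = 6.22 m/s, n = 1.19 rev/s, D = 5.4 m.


Formula: J = Va / (n * D)
Step 1 — n * D = 1.19 * 5.4 = 6.426
Step 2 — J = 6.22 / 6.426 ≈ 0.96794 (5 s.f.)

0.96794


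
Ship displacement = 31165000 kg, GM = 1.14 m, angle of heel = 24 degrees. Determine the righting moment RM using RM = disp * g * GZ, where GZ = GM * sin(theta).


Formula: GZ = GM * sin(theta); RM = disp * g * GZ
Step 1 — GZ = 1.14 * sin(24°) = 1.14 * 0.406737 = 0.46368 m
Step 2 — RM = 31165000 * 9.81 * 0.46368 ≈ 141760000 N·m (5 s.f.)

141760000 N·m


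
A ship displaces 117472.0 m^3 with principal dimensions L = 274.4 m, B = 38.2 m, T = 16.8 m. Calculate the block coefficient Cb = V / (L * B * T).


Formula: Cb = V / (L * B * T)
Step 1 — L * B * T = 274.4 * 38.2 * 16.8 = 176098.944 m^3
Step 2 — Cb = 117472.0 / 176098.944 ≈ 0.66708 (5 s.f.)

0.66708


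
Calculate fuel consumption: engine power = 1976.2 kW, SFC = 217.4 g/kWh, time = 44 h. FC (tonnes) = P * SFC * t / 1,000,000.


Formula: FC (tonnes) = P * SFC * t / 1,000,000
Step 1 — P * SFC * t = 1976.2 * 217.4 * 44 = 18903538.72 g
Step 2 — FC (tonnes) = 18903538.72 / 1,000,000 ≈ 18.904 tonnes (5 s.f.)

18.904 tonnes


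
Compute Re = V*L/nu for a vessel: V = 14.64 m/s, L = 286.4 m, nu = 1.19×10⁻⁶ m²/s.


Formula: Re = V * L / nu
Step 1 — V * L = 14.64 * 286.4 = 4192.896 m^2/s
Step 2 — Re = 4192.896 / 1.19e-6 = 3.52e+09

3.52e+09


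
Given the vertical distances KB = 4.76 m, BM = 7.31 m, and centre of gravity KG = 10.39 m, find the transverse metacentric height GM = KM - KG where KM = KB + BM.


Formula: GM = KB + BM - KG
Step 1 — KM = KB + BM = 4.76 + 7.31 = 12.07 m
Step 2 — GM = KM - KG = 12.07 - 10.39 = 1.68 m

1.68 m


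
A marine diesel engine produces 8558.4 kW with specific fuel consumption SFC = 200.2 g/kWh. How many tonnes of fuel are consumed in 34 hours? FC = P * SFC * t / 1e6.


Formula: FC (tonnes) = P * SFC * t / 1,000,000
Step 1 — P * SFC * t = 8558.4 * 200.2 * 34 = 58255317.12 g
Step 2 — FC (tonnes) = 58255317.12 / 1,000,000 ≈ 58.255 tonnes (5 s.f.)

58.255 tonnes


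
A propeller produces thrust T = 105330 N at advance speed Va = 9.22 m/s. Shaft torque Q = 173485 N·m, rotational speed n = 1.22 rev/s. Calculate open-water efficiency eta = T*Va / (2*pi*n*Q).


Formula: eta = T * Va / (2 * pi * n * Q)
Step 1 — numerator = T * Va = 105330 * 9.22 = 971142.6
Step 2 — 2 * pi * n = 2 * pi * 1.22 = 7.665486
Step 3 — denominator = 7.665486 * 173485 = 1329846.84
Step 4 — eta = 971142.6 / 1329846.84 ≈ 0.73027 (5 s.f.)

0.73027


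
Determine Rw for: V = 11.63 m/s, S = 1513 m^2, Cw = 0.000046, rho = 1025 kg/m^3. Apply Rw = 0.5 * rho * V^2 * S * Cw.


Formula: Rw = 0.5 * rho * V^2 * S * Cw
Step 1 — V^2 = 11.63^2 = 135.2569
Step 2 — 0.5 * rho * V^2 = 0.5 * 1025 * 135.2569 = 69319.16125
Step 3 — Rw = 69319.16125 * 1513 * 0.000046 ≈ 4824.5 N (5 s.f.)

4824.5 N


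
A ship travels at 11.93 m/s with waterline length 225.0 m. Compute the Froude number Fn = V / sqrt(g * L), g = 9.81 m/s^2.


Formula: Fn = V / sqrt(g * L)
Step 1 — g * L = 9.81 * 225.0 = 2207.25
Step 2 — sqrt(g * L) = sqrt(2207.25) = 46.981379
Step 3 — Fn = 11.93 / 46.981379 ≈ 0.25393 (5 s.f.)

0.25393


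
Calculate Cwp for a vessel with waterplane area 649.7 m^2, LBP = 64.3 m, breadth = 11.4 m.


Formula: Cwp = Aw / (L * B)
Step 1 — L * B = 64.3 * 11.4 = 733.02 m^2
Step 2 — Cwp = 649.7 / 733.02 ≈ 0.88633 (5 s.f.)

0.88633


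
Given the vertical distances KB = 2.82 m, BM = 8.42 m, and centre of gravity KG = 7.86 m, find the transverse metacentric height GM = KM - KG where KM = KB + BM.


Formula: GM = KB + BM - KG
Step 1 — KM = KB + BM = 2.82 + 8.42 = 11.24 m
Step 2 — GM = KM - KG = 11.24 - 7.86 = 3.38 m

3.38 m


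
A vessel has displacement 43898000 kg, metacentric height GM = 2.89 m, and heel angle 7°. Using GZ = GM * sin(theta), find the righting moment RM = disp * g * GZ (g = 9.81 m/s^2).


Formula: GZ = GM * sin(theta); RM = disp * g * GZ
Step 1 — GZ = 2.89 * sin(7°) = 2.89 * 0.121869 = 0.352201 m
Step 2 — RM = 43898000 * 9.81 * 0.352201 ≈ 151670000 N·m (5 s.f.)

151670000 N·m


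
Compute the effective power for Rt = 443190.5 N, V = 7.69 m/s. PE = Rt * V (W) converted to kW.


Formula: PE = Rt * V / 1000 (kW)
Step 1 — PE (W) = 443190.5 * 7.69 = 3408134.945 W
Step 2 — PE (kW) = 3408134.945 / 1000 ≈ 3408.1 kW (5 s.f.)

3408.1 kW


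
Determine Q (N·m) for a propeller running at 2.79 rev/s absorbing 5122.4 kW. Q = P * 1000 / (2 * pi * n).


Formula: Q = P_W / (2 * pi * n)
Step 1 — P_W = 5122.4 kW * 1000 = 5122400.0 W
Step 2 — 2 * pi * n = 2 * pi * 2.79 = 17.530087
Step 3 — Q = 5122400.0 / 17.530087 ≈ 292210 N·m (5 s.f.)

292210 N·m


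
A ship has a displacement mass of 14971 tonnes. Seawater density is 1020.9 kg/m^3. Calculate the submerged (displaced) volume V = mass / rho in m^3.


Formula: V = mass / rho
Step 1 — convert tonnes to kg: 14971 t * 1000 = 14971000 kg
Step 2 — V = 14971000 / 1020.9 ≈ 14665 m^3 (5 s.f.)

14665 m^3


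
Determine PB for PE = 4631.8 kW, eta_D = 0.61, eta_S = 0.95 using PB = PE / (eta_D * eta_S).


Formula: PB = PE / (eta_D * eta_S)
Step 1 — combined efficiency = eta_D * eta_S = 0.61 * 0.95 = 0.5795
Step 2 — PB = 4631.8 / 0.5795 ≈ 7992.8 kW (5 s.f.)

7992.8 kW


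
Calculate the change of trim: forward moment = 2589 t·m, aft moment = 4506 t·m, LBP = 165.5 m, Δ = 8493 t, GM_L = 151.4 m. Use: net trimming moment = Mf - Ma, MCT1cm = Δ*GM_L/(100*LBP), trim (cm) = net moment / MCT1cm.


Formula: net trimming moment = Mf - Ma; MCT1cm = Δ*GM_L/(100*LBP); trim = net moment / MCT1cm
Step 1 — net trimming moment = 2589 - 4506 = -1917 t·m
Step 2 — MCT1cm = 8493 * 151.4 / (100 * 165.5) = 77.6943 t·m/cm
Step 3 — trim = -1917 / 77.6943 ≈ -24.674 cm (5 s.f.)

-24.674 cm


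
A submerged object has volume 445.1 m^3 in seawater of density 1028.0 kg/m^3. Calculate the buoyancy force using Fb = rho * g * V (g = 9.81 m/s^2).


Formula: Fb = rho * g * V
Substituting: Fb = 1028.0 * 9.81 * 445.1
Intermediate: 1028.0 * 9.81 = 10084.68
Result: Fb = 10084.68 * 445.1 ≈ 4488700 N (5 s.f.)

4488700 N


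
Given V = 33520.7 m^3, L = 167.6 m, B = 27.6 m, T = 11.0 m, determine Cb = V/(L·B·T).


Formula: Cb = V / (L * B * T)
Step 1 — L * B * T = 167.6 * 27.6 * 11.0 = 50883.36 m^3
Step 2 — Cb = 33520.7 / 50883.36 ≈ 0.65878 (5 s.f.)

0.65878


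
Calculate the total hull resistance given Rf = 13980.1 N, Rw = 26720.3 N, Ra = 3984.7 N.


Formula: Rt = Rf + Rw + Ra
Substituting: Rt = 13980.1 + 26720.3 + 3984.7
Result: Rt = 44685.1 N

44685.1 N


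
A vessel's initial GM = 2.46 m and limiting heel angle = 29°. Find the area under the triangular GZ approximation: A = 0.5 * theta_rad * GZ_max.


Formula: GZ_max = GM * sin(theta); Area = 0.5 * theta_rad * GZ_max
Step 1 — GZ_max = 2.46 * sin(29°) = 2.46 * 0.48481 = 1.192633 m
Step 2 — theta_rad = 29 * pi/180 = 0.506145 rad
Step 3 — Area = 0.5 * 0.506145 * 1.192633 ≈ 0.30182 m·rad (5 s.f.)

0.30182 m·rad


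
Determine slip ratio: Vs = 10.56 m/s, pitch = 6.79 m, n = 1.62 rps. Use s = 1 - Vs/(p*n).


Formula: s = 1 - Vs / (p * n)
Step 1 — p * n = 6.79 * 1.62 = 10.9998
Step 2 — Vs / (p*n) = 10.56 / 10.9998 = 0.960017 (6 d.p.)
Step 3 — s = 1 - 0.960017 = 0.039983

0.039983


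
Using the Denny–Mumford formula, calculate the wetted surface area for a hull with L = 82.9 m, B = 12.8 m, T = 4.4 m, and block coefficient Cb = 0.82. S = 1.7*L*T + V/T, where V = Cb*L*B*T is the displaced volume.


Formula: S = 1.7*L*T + V/T with V = Cb*L*B*T, i.e. S = L * (1.7*T + Cb*B)
Step 1 — 1.7*T = 1.7 * 4.4 = 7.48 m
Step 2 — Cb*B = 0.82 * 12.8 = 10.496 m
Step 3 — 1.7*T + Cb*B = 7.48 + 10.496 = 17.976 m
Step 4 — S = 82.9 * 17.976 ≈ 1490.2 m^2 (5 s.f.)

1490.2 m^2


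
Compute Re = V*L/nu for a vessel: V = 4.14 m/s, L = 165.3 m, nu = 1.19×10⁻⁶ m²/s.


Formula: Re = V * L / nu
Step 1 — V * L = 4.14 * 165.3 = 684.342 m^2/s
Step 2 — Re = 684.342 / 1.19e-6 = 5.75e+08

5.75e+08


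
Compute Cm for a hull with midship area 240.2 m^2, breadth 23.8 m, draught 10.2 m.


Formula: Cm = Am / (B * T)
Step 1 — B * T = 23.8 * 10.2 = 242.76 m^2
Step 2 — Cm = 240.2 / 242.76 ≈ 0.98945 (5 s.f.)

0.98945


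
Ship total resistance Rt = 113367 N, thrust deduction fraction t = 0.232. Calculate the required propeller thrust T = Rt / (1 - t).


Formula: T = Rt / (1 - t)
Step 1 — (1 - t) = 1 - 0.232 = 0.768
Step 2 — T = 113367 / 0.768 ≈ 147610 N (5 s.f.)

147610 N


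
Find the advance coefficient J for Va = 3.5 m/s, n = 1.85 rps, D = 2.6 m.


Formula: J = Va / (n * D)
Step 1 — n * D = 1.85 * 2.6 = 4.81
Step 2 — J = 3.5 / 4.81 ≈ 0.72765 (5 s.f.)

0.72765


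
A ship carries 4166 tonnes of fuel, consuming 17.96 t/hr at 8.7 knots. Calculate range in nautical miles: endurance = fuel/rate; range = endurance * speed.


Formula: endurance = fuel / rate; range = endurance * speed
Step 1 — endurance = 4166 / 17.96 = 231.9599 hours
Step 2 — range = 231.9599 * 8.7 ≈ 2018.1 nautical miles (5 s.f.)

2018.1 NM


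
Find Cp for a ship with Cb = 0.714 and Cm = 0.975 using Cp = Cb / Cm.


Formula: Cp = Cb / Cm
Substituting: Cp = 0.714 / 0.975
Result: Cp ≈ 0.73231 (5 s.f.)

0.73231


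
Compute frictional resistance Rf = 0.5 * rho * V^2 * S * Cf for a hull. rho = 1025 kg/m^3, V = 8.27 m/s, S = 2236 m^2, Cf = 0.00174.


Formula: Rf = 0.5 * rho * V^2 * S * Cf
Step 1 — V^2 = 8.27^2 = 68.3929
Step 2 — 0.5 * rho * V^2 = 0.5 * 1025 * 68.3929 = 35051.36125
Step 3 — Rf = 35051.36125 * 2236 * 0.00174 ≈ 136370 N (5 s.f.)

136370 N


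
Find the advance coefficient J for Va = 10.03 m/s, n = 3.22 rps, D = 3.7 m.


Formula: J = Va / (n * D)
Step 1 — n * D = 3.22 * 3.7 = 11.914
Step 2 — J = 10.03 / 11.914 ≈ 0.84187 (5 s.f.)

0.84187


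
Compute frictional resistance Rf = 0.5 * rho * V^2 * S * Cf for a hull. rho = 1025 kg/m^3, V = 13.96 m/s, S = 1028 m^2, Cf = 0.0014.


Formula: Rf = 0.5 * rho * V^2 * S * Cf
Step 1 — V^2 = 13.96^2 = 194.8816
Step 2 — 0.5 * rho * V^2 = 0.5 * 1025 * 194.8816 = 99876.82
Step 3 — Rf = 99876.82 * 1028 * 0.0014 ≈ 143740 N (5 s.f.)

143740 N


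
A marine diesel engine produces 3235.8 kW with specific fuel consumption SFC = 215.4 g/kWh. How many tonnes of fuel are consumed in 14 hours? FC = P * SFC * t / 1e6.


Formula: FC (tonnes) = P * SFC * t / 1,000,000
Step 1 — P * SFC * t = 3235.8 * 215.4 * 14 = 9757878.48 g
Step 2 — FC (tonnes) = 9757878.48 / 1,000,000 ≈ 9.7579 tonnes (5 s.f.)

9.7579 tonnes


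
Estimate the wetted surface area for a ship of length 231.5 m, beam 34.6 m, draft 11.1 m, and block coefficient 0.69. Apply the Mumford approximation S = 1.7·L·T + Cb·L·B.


Formula: S = 1.7*L*T + V/T with V = Cb*L*B*T, i.e. S = L * (1.7*T + Cb*B)
Step 1 — 1.7*T = 1.7 * 11.1 = 18.87 m
Step 2 — Cb*B = 0.69 * 34.6 = 23.874 m
Step 3 — 1.7*T + Cb*B = 18.87 + 23.874 = 42.744 m
Step 4 — S = 231.5 * 42.744 ≈ 9895.2 m^2 (5 s.f.)

9895.2 m^2


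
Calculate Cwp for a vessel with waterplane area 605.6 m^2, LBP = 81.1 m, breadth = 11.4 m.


Formula: Cwp = Aw / (L * B)
Step 1 — L * B = 81.1 * 11.4 = 924.54 m^2
Step 2 — Cwp = 605.6 / 924.54 ≈ 0.65503 (5 s.f.)

0.65503


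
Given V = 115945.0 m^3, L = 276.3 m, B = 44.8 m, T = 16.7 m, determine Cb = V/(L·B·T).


Formula: Cb = V / (L * B * T)
Step 1 — L * B * T = 276.3 * 44.8 * 16.7 = 206716.608 m^3
Step 2 — Cb = 115945.0 / 206716.608 ≈ 0.56089 (5 s.f.)

0.56089


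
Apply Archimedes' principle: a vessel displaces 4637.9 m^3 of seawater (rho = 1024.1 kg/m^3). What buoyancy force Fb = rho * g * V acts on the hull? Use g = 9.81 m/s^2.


Formula: Fb = rho * g * V
Substituting: Fb = 1024.1 * 9.81 * 4637.9
Intermediate: 1024.1 * 9.81 = 10046.421
Result: Fb = 10046.421 * 4637.9 ≈ 46594000 N (5 s.f.)

46594000 N


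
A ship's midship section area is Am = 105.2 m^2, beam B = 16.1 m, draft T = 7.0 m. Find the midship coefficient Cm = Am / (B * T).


Formula: Cm = Am / (B * T)
Step 1 — B * T = 16.1 * 7.0 = 112.7 m^2
Step 2 — Cm = 105.2 / 112.7 ≈ 0.93345 (5 s.f.)

0.93345


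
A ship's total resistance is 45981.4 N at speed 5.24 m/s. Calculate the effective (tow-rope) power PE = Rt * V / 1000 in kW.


Formula: PE = Rt * V / 1000 (kW)
Step 1 — PE (W) = 45981.4 * 5.24 = 240942.536 W
Step 2 — PE (kW) = 240942.536 / 1000 ≈ 240.94 kW (5 s.f.)

240.94 kW


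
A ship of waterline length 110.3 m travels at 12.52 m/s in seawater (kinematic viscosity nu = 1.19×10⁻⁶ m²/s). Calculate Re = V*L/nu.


Formula: Re = V * L / nu
Step 1 — V * L = 12.52 * 110.3 = 1380.956 m^2/s
Step 2 — Re = 1380.956 / 1.19e-6 = 1.16e+09

1.16e+09


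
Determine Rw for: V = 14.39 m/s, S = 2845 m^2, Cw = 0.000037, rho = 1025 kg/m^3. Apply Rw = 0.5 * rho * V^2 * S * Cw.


Formula: Rw = 0.5 * rho * V^2 * S * Cw
Step 1 — V^2 = 14.39^2 = 207.0721
Step 2 — 0.5 * rho * V^2 = 0.5 * 1025 * 207.0721 = 106124.45125
Step 3 — Rw = 106124.45125 * 2845 * 0.000037 ≈ 11171 N (5 s.f.)

11171 N


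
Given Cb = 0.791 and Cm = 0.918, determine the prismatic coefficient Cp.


Formula: Cp = Cb / Cm
Substituting: Cp = 0.791 / 0.918
Result: Cp ≈ 0.86166 (5 s.f.)

0.86166


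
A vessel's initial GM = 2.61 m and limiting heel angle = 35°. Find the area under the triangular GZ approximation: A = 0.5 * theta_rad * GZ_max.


Formula: GZ_max = GM * sin(theta); Area = 0.5 * theta_rad * GZ_max
Step 1 — GZ_max = 2.61 * sin(35°) = 2.61 * 0.573576 = 1.497033 m
Step 2 — theta_rad = 35 * pi/180 = 0.610865 rad
Step 3 — Area = 0.5 * 0.610865 * 1.497033 ≈ 0.45724 m·rad (5 s.f.)

0.45724 m·rad


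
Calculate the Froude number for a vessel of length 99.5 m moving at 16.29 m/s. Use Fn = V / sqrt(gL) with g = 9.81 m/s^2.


Formula: Fn = V / sqrt(g * L)
Step 1 — g * L = 9.81 * 99.5 = 976.095
Step 2 — sqrt(g * L) = sqrt(976.095) = 31.242519
Step 3 — Fn = 16.29 / 31.242519 ≈ 0.52140 (5 s.f.)

0.52140


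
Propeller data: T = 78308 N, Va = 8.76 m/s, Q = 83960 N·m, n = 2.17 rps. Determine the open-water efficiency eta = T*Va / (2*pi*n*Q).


Formula: eta = T * Va / (2 * pi * n * Q)
Step 1 — numerator = T * Va = 78308 * 8.76 = 685978.08
Step 2 — 2 * pi * n = 2 * pi * 2.17 = 13.634512
Step 3 — denominator = 13.634512 * 83960 = 1144753.63
Step 4 — eta = 685978.08 / 1144753.63 ≈ 0.59924 (5 s.f.)

0.59924


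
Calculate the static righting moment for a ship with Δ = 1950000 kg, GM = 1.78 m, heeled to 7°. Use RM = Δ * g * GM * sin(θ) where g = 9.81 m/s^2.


Formula: GZ = GM * sin(theta); RM = disp * g * GZ
Step 1 — GZ = 1.78 * sin(7°) = 1.78 * 0.121869 = 0.216927 m
Step 2 — RM = 1950000 * 9.81 * 0.216927 ≈ 4149700 N·m (5 s.f.)

4149700 N·m


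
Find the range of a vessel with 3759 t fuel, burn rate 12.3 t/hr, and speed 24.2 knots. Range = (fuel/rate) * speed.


Formula: endurance = fuel / rate; range = endurance * speed
Step 1 — endurance = 3759 / 12.3 = 305.6098 hours
Step 2 — range = 305.6098 * 24.2 ≈ 7395.8 nautical miles (5 s.f.)

7395.8 NM


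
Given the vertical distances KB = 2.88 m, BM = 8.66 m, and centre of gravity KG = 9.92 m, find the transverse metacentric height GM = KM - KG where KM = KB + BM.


Formula: GM = KB + BM - KG
Step 1 — KM = KB + BM = 2.88 + 8.66 = 11.54 m
Step 2 — GM = KM - KG = 11.54 - 9.92 = 1.62 m

1.62 m


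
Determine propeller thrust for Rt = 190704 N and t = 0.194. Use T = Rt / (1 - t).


Formula: T = Rt / (1 - t)
Step 1 — (1 - t) = 1 - 0.194 = 0.806
Step 2 — T = 190704 / 0.806 ≈ 236610 N (5 s.f.)

236610 N


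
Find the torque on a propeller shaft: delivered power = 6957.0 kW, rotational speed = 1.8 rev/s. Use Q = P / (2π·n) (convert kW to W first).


Formula: Q = P_W / (2 * pi * n)
Step 1 — P_W = 6957.0 kW * 1000 = 6957000.0 W
Step 2 — 2 * pi * n = 2 * pi * 1.8 = 11.309734
Step 3 — Q = 6957000.0 / 11.309734 ≈ 615130 N·m (5 s.f.)

615130 N·m


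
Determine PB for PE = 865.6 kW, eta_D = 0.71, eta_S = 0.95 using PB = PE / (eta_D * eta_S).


Formula: PB = PE / (eta_D * eta_S)
Step 1 — combined efficiency = eta_D * eta_S = 0.71 * 0.95 = 0.6745
Step 2 — PB = 865.6 / 0.6745 ≈ 1283.3 kW (5 s.f.)

1283.3 kW


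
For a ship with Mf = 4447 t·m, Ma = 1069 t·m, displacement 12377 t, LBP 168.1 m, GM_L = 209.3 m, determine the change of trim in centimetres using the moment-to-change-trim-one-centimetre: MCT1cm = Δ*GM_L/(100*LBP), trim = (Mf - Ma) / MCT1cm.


Formula: net trimming moment = Mf - Ma; MCT1cm = Δ*GM_L/(100*LBP); trim = net moment / MCT1cm
Step 1 — net trimming moment = 4447 - 1069 = 3378 t·m
Step 2 — MCT1cm = 12377 * 209.3 / (100 * 168.1) = 154.1051 t·m/cm
Step 3 — trim = 3378 / 154.1051 ≈ 21.920 cm (5 s.f.)

21.920 cm


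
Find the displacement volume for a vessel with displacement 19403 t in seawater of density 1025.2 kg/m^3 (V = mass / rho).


Formula: V = mass / rho
Step 1 — convert tonnes to kg: 19403 t * 1000 = 19403000 kg
Step 2 — V = 19403000 / 1025.2 ≈ 18926 m^3 (5 s.f.)

18926 m^3


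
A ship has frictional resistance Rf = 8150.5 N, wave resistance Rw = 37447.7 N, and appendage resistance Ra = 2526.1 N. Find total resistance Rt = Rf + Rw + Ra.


Formula: Rt = Rf + Rw + Ra
Substituting: Rt = 8150.5 + 37447.7 + 2526.1
Result: Rt = 48124.3 N

48124.3 N


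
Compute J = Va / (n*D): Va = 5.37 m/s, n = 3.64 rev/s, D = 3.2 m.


Formula: J = Va / (n * D)
Step 1 — n * D = 3.64 * 3.2 = 11.648
Step 2 — J = 5.37 / 11.648 ≈ 0.46102 (5 s.f.)

0.46102


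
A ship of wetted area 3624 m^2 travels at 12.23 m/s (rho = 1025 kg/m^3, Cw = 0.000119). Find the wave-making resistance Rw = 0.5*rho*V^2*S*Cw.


Formula: Rw = 0.5 * rho * V^2 * S * Cw
Step 1 — V^2 = 12.23^2 = 149.5729
Step 2 — 0.5 * rho * V^2 = 0.5 * 1025 * 149.5729 = 76656.11125
Step 3 — Rw = 76656.11125 * 3624 * 0.000119 ≈ 33058 N (5 s.f.)

33058 N


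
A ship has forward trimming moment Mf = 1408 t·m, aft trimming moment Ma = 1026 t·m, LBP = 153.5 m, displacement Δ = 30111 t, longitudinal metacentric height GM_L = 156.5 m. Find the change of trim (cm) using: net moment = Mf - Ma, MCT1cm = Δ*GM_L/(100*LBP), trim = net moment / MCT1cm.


Formula: net trimming moment = Mf - Ma; MCT1cm = Δ*GM_L/(100*LBP); trim = net moment / MCT1cm
Step 1 — net trimming moment = 1408 - 1026 = 382 t·m
Step 2 — MCT1cm = 30111 * 156.5 / (100 * 153.5) = 306.9949 t·m/cm
Step 3 — trim = 382 / 306.9949 ≈ 1.2443 cm (5 s.f.)

1.2443 cm


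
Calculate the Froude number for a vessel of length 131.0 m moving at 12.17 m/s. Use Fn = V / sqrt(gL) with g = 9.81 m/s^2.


Formula: Fn = V / sqrt(g * L)
Step 1 — g * L = 9.81 * 131.0 = 1285.11
Step 2 — sqrt(g * L) = sqrt(1285.11) = 35.848431
Step 3 — Fn = 12.17 / 35.848431 ≈ 0.33948 (5 s.f.)

0.33948


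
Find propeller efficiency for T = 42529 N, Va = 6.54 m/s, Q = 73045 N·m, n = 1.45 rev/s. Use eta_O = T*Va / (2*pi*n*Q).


Formula: eta = T * Va / (2 * pi * n * Q)
Step 1 — numerator = T * Va = 42529 * 6.54 = 278139.66
Step 2 — 2 * pi * n = 2 * pi * 1.45 = 9.110619
Step 3 — denominator = 9.110619 * 73045 = 665485.16
Step 4 — eta = 278139.66 / 665485.16 ≈ 0.41795 (5 s.f.)

0.41795


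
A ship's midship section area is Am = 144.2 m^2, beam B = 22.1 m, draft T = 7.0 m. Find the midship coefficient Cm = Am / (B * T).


Formula: Cm = Am / (B * T)
Step 1 — B * T = 22.1 * 7.0 = 154.7 m^2
Step 2 — Cm = 144.2 / 154.7 ≈ 0.93213 (5 s.f.)

0.93213


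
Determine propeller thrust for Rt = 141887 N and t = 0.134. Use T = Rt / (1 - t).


Formula: T = Rt / (1 - t)
Step 1 — (1 - t) = 1 - 0.134 = 0.866
Step 2 — T = 141887 / 0.866 ≈ 163840 N (5 s.f.)

163840 N


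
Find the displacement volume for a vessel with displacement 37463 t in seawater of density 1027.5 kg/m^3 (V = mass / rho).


Formula: V = mass / rho
Step 1 — convert tonnes to kg: 37463 t * 1000 = 37463000 kg
Step 2 — V = 37463000 / 1027.5 ≈ 36460 m^3 (5 s.f.)

36460 m^3


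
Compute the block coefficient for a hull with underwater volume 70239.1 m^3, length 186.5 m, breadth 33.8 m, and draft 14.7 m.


Formula: Cb = V / (L * B * T)
Step 1 — L * B * T = 186.5 * 33.8 * 14.7 = 92664.39 m^3
Step 2 — Cb = 70239.1 / 92664.39 ≈ 0.75799 (5 s.f.)

0.75799


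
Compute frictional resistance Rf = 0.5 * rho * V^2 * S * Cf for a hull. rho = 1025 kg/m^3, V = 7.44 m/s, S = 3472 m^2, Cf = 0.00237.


Formula: Rf = 0.5 * rho * V^2 * S * Cf
Step 1 — V^2 = 7.44^2 = 55.3536
Step 2 — 0.5 * rho * V^2 = 0.5 * 1025 * 55.3536 = 28368.72
Step 3 — Rf = 28368.72 * 3472 * 0.00237 ≈ 233440 N (5 s.f.)

233440 N


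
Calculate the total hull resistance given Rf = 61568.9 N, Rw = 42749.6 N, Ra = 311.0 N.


Formula: Rt = Rf + Rw + Ra
Substituting: Rt = 61568.9 + 42749.6 + 311.0
Result: Rt = 104629.5 N

104629.5 N


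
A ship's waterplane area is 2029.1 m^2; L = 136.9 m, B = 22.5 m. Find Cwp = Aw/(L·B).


Formula: Cwp = Aw / (L * B)
Step 1 — L * B = 136.9 * 22.5 = 3080.25 m^2
Step 2 — Cwp = 2029.1 / 3080.25 ≈ 0.65875 (5 s.f.)

0.65875


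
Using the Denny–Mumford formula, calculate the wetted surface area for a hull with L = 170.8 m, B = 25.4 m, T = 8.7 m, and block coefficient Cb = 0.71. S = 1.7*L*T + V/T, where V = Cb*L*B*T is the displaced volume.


Formula: S = 1.7*L*T + V/T with V = Cb*L*B*T, i.e. S = L * (1.7*T + Cb*B)
Step 1 — 1.7*T = 1.7 * 8.7 = 14.79 m
Step 2 — Cb*B = 0.71 * 25.4 = 18.034 m
Step 3 — 1.7*T + Cb*B = 14.79 + 18.034 = 32.824 m
Step 4 — S = 170.8 * 32.824 ≈ 5606.3 m^2 (5 s.f.)

5606.3 m^2


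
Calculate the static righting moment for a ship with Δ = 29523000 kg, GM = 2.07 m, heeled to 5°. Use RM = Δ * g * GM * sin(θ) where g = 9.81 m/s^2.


Formula: GZ = GM * sin(theta); RM = disp * g * GZ
Step 1 — GZ = 2.07 * sin(5°) = 2.07 * 0.087156 = 0.180413 m
Step 2 — RM = 29523000 * 9.81 * 0.180413 ≈ 52251000 N·m (5 s.f.)

52251000 N·m


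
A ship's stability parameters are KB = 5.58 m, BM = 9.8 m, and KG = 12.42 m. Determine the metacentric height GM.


Formula: GM = KB + BM - KG
Step 1 — KM = KB + BM = 5.58 + 9.8 = 15.38 m
Step 2 — GM = KM - KG = 15.38 - 12.42 = 2.96 m

2.96 m


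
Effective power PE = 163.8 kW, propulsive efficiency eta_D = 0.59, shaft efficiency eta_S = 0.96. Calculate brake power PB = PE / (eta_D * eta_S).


Formula: PB = PE / (eta_D * eta_S)
Step 1 — combined efficiency = eta_D * eta_S = 0.59 * 0.96 = 0.5664
Step 2 — PB = 163.8 / 0.5664 ≈ 289.19 kW (5 s.f.)

289.19 kW


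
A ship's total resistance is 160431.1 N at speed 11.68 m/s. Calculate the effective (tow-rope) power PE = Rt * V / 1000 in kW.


Formula: PE = Rt * V / 1000 (kW)
Step 1 — PE (W) = 160431.1 * 11.68 = 1873835.248 W
Step 2 — PE (kW) = 1873835.248 / 1000 ≈ 1873.8 kW (5 s.f.)

1873.8 kW


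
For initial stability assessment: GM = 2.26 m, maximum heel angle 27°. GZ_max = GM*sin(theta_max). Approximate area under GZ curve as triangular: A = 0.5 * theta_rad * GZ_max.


Formula: GZ_max = GM * sin(theta); Area = 0.5 * theta_rad * GZ_max
Step 1 — GZ_max = 2.26 * sin(27°) = 2.26 * 0.45399 = 1.026017 m
Step 2 — theta_rad = 27 * pi/180 = 0.471239 rad
Step 3 — Area = 0.5 * 0.471239 * 1.026017 ≈ 0.24175 m·rad (5 s.f.)

0.24175 m·rad


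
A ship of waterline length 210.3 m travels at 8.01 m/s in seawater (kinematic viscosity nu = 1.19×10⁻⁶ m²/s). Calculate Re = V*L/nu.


Formula: Re = V * L / nu
Step 1 — V * L = 8.01 * 210.3 = 1684.503 m^2/s
Step 2 — Re = 1684.503 / 1.19e-6 = 1.42e+09

1.42e+09


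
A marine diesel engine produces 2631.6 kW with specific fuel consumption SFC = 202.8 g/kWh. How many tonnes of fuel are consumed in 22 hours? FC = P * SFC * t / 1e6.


Formula: FC (tonnes) = P * SFC * t / 1,000,000
Step 1 — P * SFC * t = 2631.6 * 202.8 * 22 = 11741146.56 g
Step 2 — FC (tonnes) = 11741146.56 / 1,000,000 ≈ 11.741 tonnes (5 s.f.)

11.741 tonnes


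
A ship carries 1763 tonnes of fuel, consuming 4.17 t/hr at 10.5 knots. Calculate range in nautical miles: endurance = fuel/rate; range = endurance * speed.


Formula: endurance = fuel / rate; range = endurance * speed
Step 1 — endurance = 1763 / 4.17 = 422.7818 hours
Step 2 — range = 422.7818 * 10.5 ≈ 4439.2 nautical miles (5 s.f.)

4439.2 NM


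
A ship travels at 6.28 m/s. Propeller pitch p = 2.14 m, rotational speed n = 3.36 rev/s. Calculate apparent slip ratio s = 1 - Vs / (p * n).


Formula: s = 1 - Vs / (p * n)
Step 1 — p * n = 2.14 * 3.36 = 7.1904
Step 2 — Vs / (p*n) = 6.28 / 7.1904 = 0.873387 (6 d.p.)
Step 3 — s = 1 - 0.873387 = 0.126613

0.126613


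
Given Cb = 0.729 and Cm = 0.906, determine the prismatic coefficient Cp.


Formula: Cp = Cb / Cm
Substituting: Cp = 0.729 / 0.906
Result: Cp ≈ 0.80464 (5 s.f.)

0.80464


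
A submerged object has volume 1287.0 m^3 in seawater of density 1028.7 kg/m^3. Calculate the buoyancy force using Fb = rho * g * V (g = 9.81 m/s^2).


Formula: Fb = rho * g * V
Substituting: Fb = 1028.7 * 9.81 * 1287.0
Intermediate: 1028.7 * 9.81 = 10091.547
Result: Fb = 10091.547 * 1287.0 ≈ 12988000 N (5 s.f.)

12988000 N


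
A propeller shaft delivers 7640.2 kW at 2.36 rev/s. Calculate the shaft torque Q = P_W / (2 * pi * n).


Formula: Q = P_W / (2 * pi * n)
Step 1 — P_W = 7640.2 kW * 1000 = 7640200.0 W
Step 2 — 2 * pi * n = 2 * pi * 2.36 = 14.828317
Step 3 — Q = 7640200.0 / 14.828317 ≈ 515240 N·m (5 s.f.)

515240 N·m


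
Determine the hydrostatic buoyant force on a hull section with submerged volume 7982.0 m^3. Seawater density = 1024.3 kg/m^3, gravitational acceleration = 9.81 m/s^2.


Formula: Fb = rho * g * V
Substituting: Fb = 1024.3 * 9.81 * 7982.0
Intermediate: 1024.3 * 9.81 = 10048.383
Result: Fb = 10048.383 * 7982.0 ≈ 80206000 N (5 s.f.)

80206000 N


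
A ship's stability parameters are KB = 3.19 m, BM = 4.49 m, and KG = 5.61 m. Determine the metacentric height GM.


Formula: GM = KB + BM - KG
Step 1 — KM = KB + BM = 3.19 + 4.49 = 7.68 m
Step 2 — GM = KM - KG = 7.68 - 5.61 = 2.07 m

2.07 m


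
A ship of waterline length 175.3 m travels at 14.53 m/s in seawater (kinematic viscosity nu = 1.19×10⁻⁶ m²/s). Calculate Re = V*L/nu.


Formula: Re = V * L / nu
Step 1 — V * L = 14.53 * 175.3 = 2547.109 m^2/s
Step 2 — Re = 2547.109 / 1.19e-6 = 2.14e+09

2.14e+09


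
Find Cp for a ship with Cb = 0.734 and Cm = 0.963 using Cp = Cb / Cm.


Formula: Cp = Cb / Cm
Substituting: Cp = 0.734 / 0.963
Result: Cp ≈ 0.76220 (5 s.f.)

0.76220


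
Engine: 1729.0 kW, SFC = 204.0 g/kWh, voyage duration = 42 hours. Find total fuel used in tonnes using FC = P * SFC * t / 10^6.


Formula: FC (tonnes) = P * SFC * t / 1,000,000
Step 1 — P * SFC * t = 1729.0 * 204.0 * 42 = 14814072.0 g
Step 2 — FC (tonnes) = 14814072.0 / 1,000,000 ≈ 14.814 tonnes (5 s.f.)

14.814 tonnes


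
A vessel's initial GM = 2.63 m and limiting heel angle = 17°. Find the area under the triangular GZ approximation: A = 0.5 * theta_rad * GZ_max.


Formula: GZ_max = GM * sin(theta); Area = 0.5 * theta_rad * GZ_max
Step 1 — GZ_max = 2.63 * sin(17°) = 2.63 * 0.292372 = 0.768938 m
Step 2 — theta_rad = 17 * pi/180 = 0.296706 rad
Step 3 — Area = 0.5 * 0.296706 * 0.768938 ≈ 0.11407 m·rad (5 s.f.)

0.11407 m·rad


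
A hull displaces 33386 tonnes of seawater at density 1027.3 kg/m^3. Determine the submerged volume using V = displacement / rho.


Formula: V = mass / rho
Step 1 — convert tonnes to kg: 33386 t * 1000 = 33386000 kg
Step 2 — V = 33386000 / 1027.3 ≈ 32499 m^3 (5 s.f.)

32499 m^3


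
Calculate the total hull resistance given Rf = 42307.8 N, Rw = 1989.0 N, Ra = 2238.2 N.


Formula: Rt = Rf + Rw + Ra
Substituting: Rt = 42307.8 + 1989.0 + 2238.2
Result: Rt = 46535.0 N

46535.0 N


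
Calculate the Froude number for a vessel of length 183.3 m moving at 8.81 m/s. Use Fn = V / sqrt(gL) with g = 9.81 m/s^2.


Formula: Fn = V / sqrt(g * L)
Step 1 — g * L = 9.81 * 183.3 = 1798.173
Step 2 — sqrt(g * L) = sqrt(1798.173) = 42.40487
Step 3 — Fn = 8.81 / 42.40487 ≈ 0.20776 (5 s.f.)

0.20776


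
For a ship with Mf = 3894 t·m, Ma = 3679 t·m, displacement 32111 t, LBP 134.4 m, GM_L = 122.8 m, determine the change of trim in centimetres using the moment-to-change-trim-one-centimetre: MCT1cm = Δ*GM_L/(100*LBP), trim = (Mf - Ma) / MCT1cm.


Formula: net trimming moment = Mf - Ma; MCT1cm = Δ*GM_L/(100*LBP); trim = net moment / MCT1cm
Step 1 — net trimming moment = 3894 - 3679 = 215 t·m
Step 2 — MCT1cm = 32111 * 122.8 / (100 * 134.4) = 293.3951 t·m/cm
Step 3 — trim = 215 / 293.3951 ≈ 0.73280 cm (5 s.f.)

0.73280 cm
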